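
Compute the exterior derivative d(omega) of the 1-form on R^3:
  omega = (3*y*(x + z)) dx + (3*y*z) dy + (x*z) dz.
d(omega) = (-3*x - 3*z) dx ∧ dy + (-3*y + z) dx ∧ dz + (-3*y) dy ∧ dz

For a 1-form omega = sum_i f_i dx_i, the exterior derivative is
  d(omega) = sum_{i < j} (∂f_j/∂x_i - ∂f_i/∂x_j) dx_i ∧ dx_j.
  coefficient of dx ∧ dy: ∂f_2/∂x - ∂f_1/∂y = ∂(3*y*z)/∂x - ∂(3*y*(x + z))/∂y = -3*x - 3*z
  coefficient of dx ∧ dz: ∂f_3/∂x - ∂f_1/∂z = ∂(x*z)/∂x - ∂(3*y*(x + z))/∂z = -3*y + z
  coefficient of dy ∧ dz: ∂f_3/∂y - ∂f_2/∂z = ∂(x*z)/∂y - ∂(3*y*z)/∂z = -3*y
Assembling: d(omega) = (-3*x - 3*z) dx ∧ dy + (-3*y + z) dx ∧ dz + (-3*y) dy ∧ dz.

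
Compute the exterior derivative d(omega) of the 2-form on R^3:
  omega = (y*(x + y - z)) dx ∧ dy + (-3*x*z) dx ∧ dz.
d(omega) = (-y) dx ∧ dy ∧ dz

For a 2-form omega = sum_{i<j} g_{ij} dx_i ∧ dx_j, the exterior derivative is
  d(omega) = sum_{i<j} d(g_{ij}) ∧ dx_i ∧ dx_j = sum_{i<j, k} (∂g_{ij}/∂x_k) dx_k ∧ dx_i ∧ dx_j.
Expand each term, using dx_k ∧ dx_i ∧ dx_j = sgn(permutation) dx_{(a)} ∧ dx_{(b)} ∧ dx_{(c)} with (a < b < c) sorted:
  d(y*(x + y - z)) includes (∂/∂z)(y*(x + y - z)) dz = (-y) dz, which multiplied by dx ∧ dy gives (-y) dx ∧ dy ∧ dz
Collecting like 3-forms: d(omega) = (-y) dx ∧ dy ∧ dz.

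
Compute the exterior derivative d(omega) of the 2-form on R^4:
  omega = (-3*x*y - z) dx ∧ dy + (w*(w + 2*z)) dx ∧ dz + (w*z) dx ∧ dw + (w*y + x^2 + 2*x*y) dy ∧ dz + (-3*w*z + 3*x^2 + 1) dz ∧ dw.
d(omega) = (2*x + 2*y - 1) dx ∧ dy ∧ dz + (w + 6*x + 2*z) dx ∧ dz ∧ dw + (y) dy ∧ dz ∧ dw

For a 2-form omega = sum_{i<j} g_{ij} dx_i ∧ dx_j, the exterior derivative is
  d(omega) = sum_{i<j} d(g_{ij}) ∧ dx_i ∧ dx_j = sum_{i<j, k} (∂g_{ij}/∂x_k) dx_k ∧ dx_i ∧ dx_j.
Expand each term, using dx_k ∧ dx_i ∧ dx_j = sgn(permutation) dx_{(a)} ∧ dx_{(b)} ∧ dx_{(c)} with (a < b < c) sorted:
  d(-3*x*y - z) includes (∂/∂z)(-3*x*y - z) dz = (-1) dz, which multiplied by dx ∧ dy gives (-1) dx ∧ dy ∧ dz
  d(w*(w + 2*z)) includes (∂/∂w)(w*(w + 2*z)) dw = (2*w + 2*z) dw, which multiplied by dx ∧ dz gives (2*w + 2*z) dx ∧ dz ∧ dw
  d(w*z) includes (∂/∂z)(w*z) dz = (w) dz, which multiplied by dx ∧ dw gives (-w) dx ∧ dz ∧ dw
  d(w*y + x^2 + 2*x*y) includes (∂/∂x)(w*y + x^2 + 2*x*y) dx = (2*x + 2*y) dx, which multiplied by dy ∧ dz gives (2*x + 2*y) dx ∧ dy ∧ dz
  d(w*y + x^2 + 2*x*y) includes (∂/∂w)(w*y + x^2 + 2*x*y) dw = (y) dw, which multiplied by dy ∧ dz gives (y) dy ∧ dz ∧ dw
  d(-3*w*z + 3*x^2 + 1) includes (∂/∂x)(-3*w*z + 3*x^2 + 1) dx = (6*x) dx, which multiplied by dz ∧ dw gives (6*x) dx ∧ dz ∧ dw
Collecting like 3-forms: d(omega) = (2*x + 2*y - 1) dx ∧ dy ∧ dz + (w + 6*x + 2*z) dx ∧ dz ∧ dw + (y) dy ∧ dz ∧ dw.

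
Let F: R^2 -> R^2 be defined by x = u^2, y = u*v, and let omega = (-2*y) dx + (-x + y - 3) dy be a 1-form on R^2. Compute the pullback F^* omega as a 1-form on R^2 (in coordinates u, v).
F^* omega = (v*(-5*u^2 + u*v - 3)) du + (u*(-u^2 + u*v - 3)) dv

Using F^*(f dg) = (f ∘ F) d(g ∘ F), substitute each coordinate x_i by F_i(u, v) in f_i, and replace dx_i by d F_i = (∂F_i/∂u) du + (∂F_i/∂v) dv.
  For the x component: f_1(F) = -2*u*v; d F_1 = (2*u) du + (0) dv
  For the y component: f_2(F) = -u^2 + u*v - 3; d F_2 = (v) du + (u) dv
Combining and collecting du, dv coefficients:
  coeff of du: v*(-5*u^2 + u*v - 3)
  coeff of dv: u*(-u^2 + u*v - 3)
F^* omega = (v*(-5*u^2 + u*v - 3)) du + (u*(-u^2 + u*v - 3)) dv.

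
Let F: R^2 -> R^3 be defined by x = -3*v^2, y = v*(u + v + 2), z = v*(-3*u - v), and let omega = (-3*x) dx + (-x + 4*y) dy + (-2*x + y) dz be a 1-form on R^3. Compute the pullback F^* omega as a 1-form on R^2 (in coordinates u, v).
F^* omega = (v^2*(u - 14*v + 2)) du + (v*(u^2 - 8*u*v + 10*u - 54*v^2 + 26*v + 16)) dv

Using F^*(f dg) = (f ∘ F) d(g ∘ F), substitute each coordinate x_i by F_i(u, v) in f_i, and replace dx_i by d F_i = (∂F_i/∂u) du + (∂F_i/∂v) dv.
  For the x component: f_1(F) = 9*v^2; d F_1 = (0) du + (-6*v) dv
  For the y component: f_2(F) = v*(4*u + 7*v + 8); d F_2 = (v) du + (u + 2*v + 2) dv
  For the z component: f_3(F) = v*(u + 7*v + 2); d F_3 = (-3*v) du + (-3*u - 2*v) dv
Combining and collecting du, dv coefficients:
  coeff of du: v^2*(u - 14*v + 2)
  coeff of dv: v*(u^2 - 8*u*v + 10*u - 54*v^2 + 26*v + 16)
F^* omega = (v^2*(u - 14*v + 2)) du + (v*(u^2 - 8*u*v + 10*u - 54*v^2 + 26*v + 16)) dv.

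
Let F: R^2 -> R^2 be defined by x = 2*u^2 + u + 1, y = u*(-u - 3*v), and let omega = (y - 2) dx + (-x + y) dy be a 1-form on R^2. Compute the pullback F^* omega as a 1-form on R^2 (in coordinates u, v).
F^* omega = (2*u^3 + 3*u^2*v + u^2 + 9*u*v^2 - 6*u + 3*v - 2) du + (3*u*(3*u^2 + 3*u*v + u + 1)) dv

Using F^*(f dg) = (f ∘ F) d(g ∘ F), substitute each coordinate x_i by F_i(u, v) in f_i, and replace dx_i by d F_i = (∂F_i/∂u) du + (∂F_i/∂v) dv.
  For the x component: f_1(F) = -u^2 - 3*u*v - 2; d F_1 = (4*u + 1) du + (0) dv
  For the y component: f_2(F) = -3*u^2 - 3*u*v - u - 1; d F_2 = (-2*u - 3*v) du + (-3*u) dv
Combining and collecting du, dv coefficients:
  coeff of du: 2*u^3 + 3*u^2*v + u^2 + 9*u*v^2 - 6*u + 3*v - 2
  coeff of dv: 3*u*(3*u^2 + 3*u*v + u + 1)
F^* omega = (2*u^3 + 3*u^2*v + u^2 + 9*u*v^2 - 6*u + 3*v - 2) du + (3*u*(3*u^2 + 3*u*v + u + 1)) dv.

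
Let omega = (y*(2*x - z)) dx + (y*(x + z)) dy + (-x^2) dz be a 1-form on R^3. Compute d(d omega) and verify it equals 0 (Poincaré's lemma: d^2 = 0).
d(d omega) = 0

Step 1: d omega = sum_{i<j} (∂f_j/∂x_i - ∂f_i/∂x_j) dx_i ∧ dx_j:
  coeff of dx ∧ dy: -2*x + y + z
  coeff of dx ∧ dz: -2*x + y
  coeff of dy ∧ dz: -y
Step 2: Apply d again to each 2-form coefficient. The only possible 3-form in R^3 is dx ∧ dy ∧ dz, with coefficient
  ∂(coeff of dy∧dz)/∂x - ∂(coeff of dx∧dz)/∂y + ∂(coeff of dx∧dy)/∂z
  = ∂/∂x (-y) - ∂/∂y (-2*x + y) + ∂/∂z (-2*x + y + z).
Each of these terms simplifies to sums of mixed partials that cancel in pairs. The result is 0 (by equality of mixed partials for smooth functions — Schwarz / Clairaut).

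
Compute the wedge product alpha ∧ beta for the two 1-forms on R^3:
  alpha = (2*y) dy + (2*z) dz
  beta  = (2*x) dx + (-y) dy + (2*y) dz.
alpha ∧ beta = (-4*x*y) dx ∧ dy + (2*y*(2*y + z)) dy ∧ dz + (-4*x*z) dx ∧ dz

Distribute the wedge, using dx_i ∧ dx_j = -dx_j ∧ dx_i and dx_i ∧ dx_i = 0. For each pair (i, j) with i < j, the coefficient of dx_i ∧ dx_j in alpha ∧ beta is (alpha_i * beta_j - alpha_j * beta_i). Collecting: alpha ∧ beta = (-4*x*y) dx ∧ dy + (2*y*(2*y + z)) dy ∧ dz + (-4*x*z) dx ∧ dz.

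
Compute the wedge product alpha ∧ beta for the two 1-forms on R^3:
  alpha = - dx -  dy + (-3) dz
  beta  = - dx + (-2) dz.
alpha ∧ beta = (-1) dx ∧ dz + (-1) dx ∧ dy + (2) dy ∧ dz

Distribute the wedge, using dx_i ∧ dx_j = -dx_j ∧ dx_i and dx_i ∧ dx_i = 0. For each pair (i, j) with i < j, the coefficient of dx_i ∧ dx_j in alpha ∧ beta is (alpha_i * beta_j - alpha_j * beta_i). Collecting: alpha ∧ beta = (-1) dx ∧ dz + (-1) dx ∧ dy + (2) dy ∧ dz.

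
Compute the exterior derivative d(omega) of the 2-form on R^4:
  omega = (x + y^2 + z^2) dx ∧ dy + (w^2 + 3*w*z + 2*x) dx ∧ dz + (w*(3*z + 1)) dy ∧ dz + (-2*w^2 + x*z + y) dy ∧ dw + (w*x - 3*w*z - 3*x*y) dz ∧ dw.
d(omega) = (2*z) dx ∧ dy ∧ dz + (3*w - 3*y + 3*z) dx ∧ dz ∧ dw + (-4*x + 3*z + 1) dy ∧ dz ∧ dw + (z) dx ∧ dy ∧ dw

For a 2-form omega = sum_{i<j} g_{ij} dx_i ∧ dx_j, the exterior derivative is
  d(omega) = sum_{i<j} d(g_{ij}) ∧ dx_i ∧ dx_j = sum_{i<j, k} (∂g_{ij}/∂x_k) dx_k ∧ dx_i ∧ dx_j.
Expand each term, using dx_k ∧ dx_i ∧ dx_j = sgn(permutation) dx_{(a)} ∧ dx_{(b)} ∧ dx_{(c)} with (a < b < c) sorted:
  d(x + y^2 + z^2) includes (∂/∂z)(x + y^2 + z^2) dz = (2*z) dz, which multiplied by dx ∧ dy gives (2*z) dx ∧ dy ∧ dz
  d(w^2 + 3*w*z + 2*x) includes (∂/∂w)(w^2 + 3*w*z + 2*x) dw = (2*w + 3*z) dw, which multiplied by dx ∧ dz gives (2*w + 3*z) dx ∧ dz ∧ dw
  d(w*(3*z + 1)) includes (∂/∂w)(w*(3*z + 1)) dw = (3*z + 1) dw, which multiplied by dy ∧ dz gives (3*z + 1) dy ∧ dz ∧ dw
  d(-2*w^2 + x*z + y) includes (∂/∂x)(-2*w^2 + x*z + y) dx = (z) dx, which multiplied by dy ∧ dw gives (z) dx ∧ dy ∧ dw
  d(-2*w^2 + x*z + y) includes (∂/∂z)(-2*w^2 + x*z + y) dz = (x) dz, which multiplied by dy ∧ dw gives (-x) dy ∧ dz ∧ dw
  d(w*x - 3*w*z - 3*x*y) includes (∂/∂x)(w*x - 3*w*z - 3*x*y) dx = (w - 3*y) dx, which multiplied by dz ∧ dw gives (w - 3*y) dx ∧ dz ∧ dw
  d(w*x - 3*w*z - 3*x*y) includes (∂/∂y)(w*x - 3*w*z - 3*x*y) dy = (-3*x) dy, which multiplied by dz ∧ dw gives (-3*x) dy ∧ dz ∧ dw
Collecting like 3-forms: d(omega) = (2*z) dx ∧ dy ∧ dz + (3*w - 3*y + 3*z) dx ∧ dz ∧ dw + (-4*x + 3*z + 1) dy ∧ dz ∧ dw + (z) dx ∧ dy ∧ dw.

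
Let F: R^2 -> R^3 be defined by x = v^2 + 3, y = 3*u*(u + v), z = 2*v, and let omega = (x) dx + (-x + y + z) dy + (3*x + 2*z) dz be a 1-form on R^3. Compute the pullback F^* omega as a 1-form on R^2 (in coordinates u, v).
F^* omega = (18*u^3 + 27*u^2*v + 3*u*v^2 + 12*u*v - 18*u - 3*v^3 + 6*v^2 - 9*v) du + (9*u^3 + 9*u^2*v - 3*u*v^2 + 6*u*v - 9*u + 2*v^3 + 6*v^2 + 14*v + 18) dv

Using F^*(f dg) = (f ∘ F) d(g ∘ F), substitute each coordinate x_i by F_i(u, v) in f_i, and replace dx_i by d F_i = (∂F_i/∂u) du + (∂F_i/∂v) dv.
  For the x component: f_1(F) = v^2 + 3; d F_1 = (0) du + (2*v) dv
  For the y component: f_2(F) = 3*u^2 + 3*u*v - v^2 + 2*v - 3; d F_2 = (6*u + 3*v) du + (3*u) dv
  For the z component: f_3(F) = 3*v^2 + 4*v + 9; d F_3 = (0) du + (2) dv
Combining and collecting du, dv coefficients:
  coeff of du: 18*u^3 + 27*u^2*v + 3*u*v^2 + 12*u*v - 18*u - 3*v^3 + 6*v^2 - 9*v
  coeff of dv: 9*u^3 + 9*u^2*v - 3*u*v^2 + 6*u*v - 9*u + 2*v^3 + 6*v^2 + 14*v + 18
F^* omega = (18*u^3 + 27*u^2*v + 3*u*v^2 + 12*u*v - 18*u - 3*v^3 + 6*v^2 - 9*v) du + (9*u^3 + 9*u^2*v - 3*u*v^2 + 6*u*v - 9*u + 2*v^3 + 6*v^2 + 14*v + 18) dv.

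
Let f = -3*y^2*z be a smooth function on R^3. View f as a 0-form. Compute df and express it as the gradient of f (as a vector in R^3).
df = (0) dx + (-6*y*z) dy + (-3*y^2) dz; grad f = (0, -6*y*z, -3*y^2)

For a 0-form f, d f = (∂f/∂x) dx + (∂f/∂y) dy + (∂f/∂z) dz. The components of the vector representation are exactly the entries of grad f in Cartesian coordinates:
  ∂f/∂x = 0
  ∂f/∂y = -6*y*z
  ∂f/∂z = -3*y^2.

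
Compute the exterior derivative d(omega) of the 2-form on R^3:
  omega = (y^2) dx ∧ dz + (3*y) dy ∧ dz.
d(omega) = (-2*y) dx ∧ dy ∧ dz

For a 2-form omega = sum_{i<j} g_{ij} dx_i ∧ dx_j, the exterior derivative is
  d(omega) = sum_{i<j} d(g_{ij}) ∧ dx_i ∧ dx_j = sum_{i<j, k} (∂g_{ij}/∂x_k) dx_k ∧ dx_i ∧ dx_j.
Expand each term, using dx_k ∧ dx_i ∧ dx_j = sgn(permutation) dx_{(a)} ∧ dx_{(b)} ∧ dx_{(c)} with (a < b < c) sorted:
  d(y^2) includes (∂/∂y)(y^2) dy = (2*y) dy, which multiplied by dx ∧ dz gives (-2*y) dx ∧ dy ∧ dz
Collecting like 3-forms: d(omega) = (-2*y) dx ∧ dy ∧ dz.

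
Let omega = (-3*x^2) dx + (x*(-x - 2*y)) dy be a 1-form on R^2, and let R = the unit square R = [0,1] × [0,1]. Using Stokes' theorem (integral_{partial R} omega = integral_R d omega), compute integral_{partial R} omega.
integral_(partial R) omega = -2

Stokes: integral_partial_R omega = integral_R d omega with d omega = (∂Q/∂x - ∂P/∂y) dx ∧ dy.
  ∂Q/∂x = -2*x - 2*y
  ∂P/∂y = 0
  integrand = ∂Q/∂x - ∂P/∂y = -2*x - 2*y.
Integrating over R: integral_0^1 integral_0^1 (-2*x - 2*y) dx dy = -2.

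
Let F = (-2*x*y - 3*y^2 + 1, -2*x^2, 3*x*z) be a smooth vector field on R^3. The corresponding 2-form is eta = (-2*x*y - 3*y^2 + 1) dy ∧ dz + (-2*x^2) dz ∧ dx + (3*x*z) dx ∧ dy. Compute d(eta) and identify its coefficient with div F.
d(eta) = (3*x - 2*y) dx ∧ dy ∧ dz; div F = 3*x - 2*y

For a 2-form in R^3 of the form above, applying d gives a 3-form with coefficient ∂P/∂x + ∂Q/∂y + ∂R/∂z:
  ∂P/∂x = -2*y
  ∂Q/∂y = 0
  ∂R/∂z = 3*x
Sum = 3*x - 2*y, which is exactly div F.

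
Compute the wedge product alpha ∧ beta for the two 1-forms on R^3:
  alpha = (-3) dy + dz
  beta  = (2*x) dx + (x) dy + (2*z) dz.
alpha ∧ beta = (6*x) dx ∧ dy + (-x - 6*z) dy ∧ dz + (-2*x) dx ∧ dz

Distribute the wedge, using dx_i ∧ dx_j = -dx_j ∧ dx_i and dx_i ∧ dx_i = 0. For each pair (i, j) with i < j, the coefficient of dx_i ∧ dx_j in alpha ∧ beta is (alpha_i * beta_j - alpha_j * beta_i). Collecting: alpha ∧ beta = (6*x) dx ∧ dy + (-x - 6*z) dy ∧ dz + (-2*x) dx ∧ dz.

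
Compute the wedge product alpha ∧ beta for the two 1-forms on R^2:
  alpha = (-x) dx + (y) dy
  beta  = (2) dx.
alpha ∧ beta = (-2*y) dx ∧ dy

Distribute the wedge, using dx_i ∧ dx_j = -dx_j ∧ dx_i and dx_i ∧ dx_i = 0. For each pair (i, j) with i < j, the coefficient of dx_i ∧ dx_j in alpha ∧ beta is (alpha_i * beta_j - alpha_j * beta_i). Collecting: alpha ∧ beta = (-2*y) dx ∧ dy.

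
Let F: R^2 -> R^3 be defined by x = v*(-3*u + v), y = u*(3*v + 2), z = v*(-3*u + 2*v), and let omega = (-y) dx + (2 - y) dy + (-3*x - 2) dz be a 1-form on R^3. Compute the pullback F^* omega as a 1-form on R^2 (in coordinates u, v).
F^* omega = (-27*u*v^2 - 6*u*v - 4*u + 9*v^3 + 12*v + 4) du + (-27*u^2*v + 39*u*v^2 - 4*u*v + 12*u - 12*v^3 - 8*v) dv

Using F^*(f dg) = (f ∘ F) d(g ∘ F), substitute each coordinate x_i by F_i(u, v) in f_i, and replace dx_i by d F_i = (∂F_i/∂u) du + (∂F_i/∂v) dv.
  For the x component: f_1(F) = u*(-3*v - 2); d F_1 = (-3*v) du + (-3*u + 2*v) dv
  For the y component: f_2(F) = -3*u*v - 2*u + 2; d F_2 = (3*v + 2) du + (3*u) dv
  For the z component: f_3(F) = 9*u*v - 3*v^2 - 2; d F_3 = (-3*v) du + (-3*u + 4*v) dv
Combining and collecting du, dv coefficients:
  coeff of du: -27*u*v^2 - 6*u*v - 4*u + 9*v^3 + 12*v + 4
  coeff of dv: -27*u^2*v + 39*u*v^2 - 4*u*v + 12*u - 12*v^3 - 8*v
F^* omega = (-27*u*v^2 - 6*u*v - 4*u + 9*v^3 + 12*v + 4) du + (-27*u^2*v + 39*u*v^2 - 4*u*v + 12*u - 12*v^3 - 8*v) dv.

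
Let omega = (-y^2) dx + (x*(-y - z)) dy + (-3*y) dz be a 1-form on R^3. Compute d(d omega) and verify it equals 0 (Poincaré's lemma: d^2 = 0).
d(d omega) = 0

Step 1: d omega = sum_{i<j} (∂f_j/∂x_i - ∂f_i/∂x_j) dx_i ∧ dx_j:
  coeff of dx ∧ dy: y - z
  coeff of dx ∧ dz: 0
  coeff of dy ∧ dz: x - 3
Step 2: Apply d again to each 2-form coefficient. The only possible 3-form in R^3 is dx ∧ dy ∧ dz, with coefficient
  ∂(coeff of dy∧dz)/∂x - ∂(coeff of dx∧dz)/∂y + ∂(coeff of dx∧dy)/∂z
  = ∂/∂x (x - 3) - ∂/∂y (0) + ∂/∂z (y - z).
Each of these terms simplifies to sums of mixed partials that cancel in pairs. The result is 0 (by equality of mixed partials for smooth functions — Schwarz / Clairaut).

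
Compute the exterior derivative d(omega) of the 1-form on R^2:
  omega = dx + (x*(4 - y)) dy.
d(omega) = (4 - y) dx ∧ dy

For a 1-form omega = sum_i f_i dx_i, the exterior derivative is
  d(omega) = sum_{i < j} (∂f_j/∂x_i - ∂f_i/∂x_j) dx_i ∧ dx_j.
  coefficient of dx ∧ dy: ∂f_2/∂x - ∂f_1/∂y = ∂(x*(4 - y))/∂x - ∂(1)/∂y = 4 - y
Assembling: d(omega) = (4 - y) dx ∧ dy.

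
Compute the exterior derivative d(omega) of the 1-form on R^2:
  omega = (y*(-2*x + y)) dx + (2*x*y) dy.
d(omega) = (2*x) dx ∧ dy

For a 1-form omega = sum_i f_i dx_i, the exterior derivative is
  d(omega) = sum_{i < j} (∂f_j/∂x_i - ∂f_i/∂x_j) dx_i ∧ dx_j.
  coefficient of dx ∧ dy: ∂f_2/∂x - ∂f_1/∂y = ∂(2*x*y)/∂x - ∂(y*(-2*x + y))/∂y = 2*x
Assembling: d(omega) = (2*x) dx ∧ dy.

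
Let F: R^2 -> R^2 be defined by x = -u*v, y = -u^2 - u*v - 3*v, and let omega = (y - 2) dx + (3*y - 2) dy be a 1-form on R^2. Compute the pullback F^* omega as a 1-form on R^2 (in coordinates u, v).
F^* omega = (6*u^3 + 10*u^2*v + 4*u*v^2 + 18*u*v + 4*u + 12*v^2 + 4*v) du + (4*u^3 + 4*u^2*v + 9*u^2 + 21*u*v + 4*u + 27*v + 6) dv

Using F^*(f dg) = (f ∘ F) d(g ∘ F), substitute each coordinate x_i by F_i(u, v) in f_i, and replace dx_i by d F_i = (∂F_i/∂u) du + (∂F_i/∂v) dv.
  For the x component: f_1(F) = -u^2 - u*v - 3*v - 2; d F_1 = (-v) du + (-u) dv
  For the y component: f_2(F) = -3*u^2 - 3*u*v - 9*v - 2; d F_2 = (-2*u - v) du + (-u - 3) dv
Combining and collecting du, dv coefficients:
  coeff of du: 6*u^3 + 10*u^2*v + 4*u*v^2 + 18*u*v + 4*u + 12*v^2 + 4*v
  coeff of dv: 4*u^3 + 4*u^2*v + 9*u^2 + 21*u*v + 4*u + 27*v + 6
F^* omega = (6*u^3 + 10*u^2*v + 4*u*v^2 + 18*u*v + 4*u + 12*v^2 + 4*v) du + (4*u^3 + 4*u^2*v + 9*u^2 + 21*u*v + 4*u + 27*v + 6) dv.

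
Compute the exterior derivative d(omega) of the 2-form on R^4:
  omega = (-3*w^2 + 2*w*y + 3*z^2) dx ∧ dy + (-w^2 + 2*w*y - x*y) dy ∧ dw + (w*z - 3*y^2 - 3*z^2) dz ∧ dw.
d(omega) = (6*z) dx ∧ dy ∧ dz + (-6*w + y) dx ∧ dy ∧ dw + (-6*y) dy ∧ dz ∧ dw

For a 2-form omega = sum_{i<j} g_{ij} dx_i ∧ dx_j, the exterior derivative is
  d(omega) = sum_{i<j} d(g_{ij}) ∧ dx_i ∧ dx_j = sum_{i<j, k} (∂g_{ij}/∂x_k) dx_k ∧ dx_i ∧ dx_j.
Expand each term, using dx_k ∧ dx_i ∧ dx_j = sgn(permutation) dx_{(a)} ∧ dx_{(b)} ∧ dx_{(c)} with (a < b < c) sorted:
  d(-3*w^2 + 2*w*y + 3*z^2) includes (∂/∂z)(-3*w^2 + 2*w*y + 3*z^2) dz = (6*z) dz, which multiplied by dx ∧ dy gives (6*z) dx ∧ dy ∧ dz
  d(-3*w^2 + 2*w*y + 3*z^2) includes (∂/∂w)(-3*w^2 + 2*w*y + 3*z^2) dw = (-6*w + 2*y) dw, which multiplied by dx ∧ dy gives (-6*w + 2*y) dx ∧ dy ∧ dw
  d(-w^2 + 2*w*y - x*y) includes (∂/∂x)(-w^2 + 2*w*y - x*y) dx = (-y) dx, which multiplied by dy ∧ dw gives (-y) dx ∧ dy ∧ dw
  d(w*z - 3*y^2 - 3*z^2) includes (∂/∂y)(w*z - 3*y^2 - 3*z^2) dy = (-6*y) dy, which multiplied by dz ∧ dw gives (-6*y) dy ∧ dz ∧ dw
Collecting like 3-forms: d(omega) = (6*z) dx ∧ dy ∧ dz + (-6*w + y) dx ∧ dy ∧ dw + (-6*y) dy ∧ dz ∧ dw.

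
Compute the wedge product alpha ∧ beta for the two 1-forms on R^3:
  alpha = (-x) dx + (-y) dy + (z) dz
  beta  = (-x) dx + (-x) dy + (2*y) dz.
alpha ∧ beta = (x*(x - y)) dx ∧ dy + (x*(-2*y + z)) dx ∧ dz + (x*z - 2*y^2) dy ∧ dz

Distribute the wedge, using dx_i ∧ dx_j = -dx_j ∧ dx_i and dx_i ∧ dx_i = 0. For each pair (i, j) with i < j, the coefficient of dx_i ∧ dx_j in alpha ∧ beta is (alpha_i * beta_j - alpha_j * beta_i). Collecting: alpha ∧ beta = (x*(x - y)) dx ∧ dy + (x*(-2*y + z)) dx ∧ dz + (x*z - 2*y^2) dy ∧ dz.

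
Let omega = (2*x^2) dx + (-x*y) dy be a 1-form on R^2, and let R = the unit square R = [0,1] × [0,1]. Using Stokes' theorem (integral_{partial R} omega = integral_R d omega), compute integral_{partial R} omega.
integral_(partial R) omega = -1/2

Stokes: integral_partial_R omega = integral_R d omega with d omega = (∂Q/∂x - ∂P/∂y) dx ∧ dy.
  ∂Q/∂x = -y
  ∂P/∂y = 0
  integrand = ∂Q/∂x - ∂P/∂y = -y.
Integrating over R: integral_0^1 integral_0^1 (-y) dx dy = -1/2.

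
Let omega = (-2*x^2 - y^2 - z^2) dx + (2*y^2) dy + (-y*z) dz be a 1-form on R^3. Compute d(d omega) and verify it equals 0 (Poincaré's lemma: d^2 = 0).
d(d omega) = 0

Step 1: d omega = sum_{i<j} (∂f_j/∂x_i - ∂f_i/∂x_j) dx_i ∧ dx_j:
  coeff of dx ∧ dy: 2*y
  coeff of dx ∧ dz: 2*z
  coeff of dy ∧ dz: -z
Step 2: Apply d again to each 2-form coefficient. The only possible 3-form in R^3 is dx ∧ dy ∧ dz, with coefficient
  ∂(coeff of dy∧dz)/∂x - ∂(coeff of dx∧dz)/∂y + ∂(coeff of dx∧dy)/∂z
  = ∂/∂x (-z) - ∂/∂y (2*z) + ∂/∂z (2*y).
Each of these terms simplifies to sums of mixed partials that cancel in pairs. The result is 0 (by equality of mixed partials for smooth functions — Schwarz / Clairaut).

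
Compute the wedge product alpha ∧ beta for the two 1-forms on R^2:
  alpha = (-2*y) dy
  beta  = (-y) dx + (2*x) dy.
alpha ∧ beta = (-2*y^2) dx ∧ dy

Distribute the wedge, using dx_i ∧ dx_j = -dx_j ∧ dx_i and dx_i ∧ dx_i = 0. For each pair (i, j) with i < j, the coefficient of dx_i ∧ dx_j in alpha ∧ beta is (alpha_i * beta_j - alpha_j * beta_i). Collecting: alpha ∧ beta = (-2*y^2) dx ∧ dy.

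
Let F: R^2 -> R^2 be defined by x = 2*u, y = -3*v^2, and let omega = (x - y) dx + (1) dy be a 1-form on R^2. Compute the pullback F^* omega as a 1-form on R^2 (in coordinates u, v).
F^* omega = (4*u + 6*v^2) du + (-6*v) dv

Using F^*(f dg) = (f ∘ F) d(g ∘ F), substitute each coordinate x_i by F_i(u, v) in f_i, and replace dx_i by d F_i = (∂F_i/∂u) du + (∂F_i/∂v) dv.
  For the x component: f_1(F) = 2*u + 3*v^2; d F_1 = (2) du + (0) dv
  For the y component: f_2(F) = 1; d F_2 = (0) du + (-6*v) dv
Combining and collecting du, dv coefficients:
  coeff of du: 4*u + 6*v^2
  coeff of dv: -6*v
F^* omega = (4*u + 6*v^2) du + (-6*v) dv.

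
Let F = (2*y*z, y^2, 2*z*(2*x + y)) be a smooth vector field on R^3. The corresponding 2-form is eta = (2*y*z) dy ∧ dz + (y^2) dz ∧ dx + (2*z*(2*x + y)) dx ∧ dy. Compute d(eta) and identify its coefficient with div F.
d(eta) = (4*x + 4*y) dx ∧ dy ∧ dz; div F = 4*x + 4*y

For a 2-form in R^3 of the form above, applying d gives a 3-form with coefficient ∂P/∂x + ∂Q/∂y + ∂R/∂z:
  ∂P/∂x = 0
  ∂Q/∂y = 2*y
  ∂R/∂z = 4*x + 2*y
Sum = 4*x + 4*y, which is exactly div F.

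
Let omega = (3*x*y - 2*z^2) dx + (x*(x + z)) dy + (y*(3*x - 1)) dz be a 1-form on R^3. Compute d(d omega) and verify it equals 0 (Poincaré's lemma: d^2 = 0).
d(d omega) = 0

Step 1: d omega = sum_{i<j} (∂f_j/∂x_i - ∂f_i/∂x_j) dx_i ∧ dx_j:
  coeff of dx ∧ dy: -x + z
  coeff of dx ∧ dz: 3*y + 4*z
  coeff of dy ∧ dz: 2*x - 1
Step 2: Apply d again to each 2-form coefficient. The only possible 3-form in R^3 is dx ∧ dy ∧ dz, with coefficient
  ∂(coeff of dy∧dz)/∂x - ∂(coeff of dx∧dz)/∂y + ∂(coeff of dx∧dy)/∂z
  = ∂/∂x (2*x - 1) - ∂/∂y (3*y + 4*z) + ∂/∂z (-x + z).
Each of these terms simplifies to sums of mixed partials that cancel in pairs. The result is 0 (by equality of mixed partials for smooth functions — Schwarz / Clairaut).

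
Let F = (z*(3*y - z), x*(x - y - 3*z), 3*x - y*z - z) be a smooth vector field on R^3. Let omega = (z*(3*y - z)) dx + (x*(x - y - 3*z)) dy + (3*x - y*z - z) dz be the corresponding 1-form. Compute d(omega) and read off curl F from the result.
d(omega) = (3*x - z) dy ∧ dz + (3*y - 2*z - 3) dz ∧ dx + (2*x - y - 6*z) dx ∧ dy; curl F = (3*x - z, 3*y - 2*z - 3, 2*x - y - 6*z)

d omega = sum_{i<j} (∂f_j/∂x_i - ∂f_i/∂x_j) dx_i ∧ dx_j. Under the identification (dy ∧ dz, dz ∧ dx, dx ∧ dy) ↔ (e_x, e_y, e_z), the coefficients are exactly the components of curl F. Compute:
  ∂R/∂y - ∂Q/∂z = (-z) - (-3*x) = 3*x - z
  ∂P/∂z - ∂R/∂x = (3*y - 2*z) - (3) = 3*y - 2*z - 3
  ∂Q/∂x - ∂P/∂y = (2*x - y - 3*z) - (3*z) = 2*x - y - 6*z.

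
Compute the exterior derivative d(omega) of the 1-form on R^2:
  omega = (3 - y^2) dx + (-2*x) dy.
d(omega) = (2*y - 2) dx ∧ dy

For a 1-form omega = sum_i f_i dx_i, the exterior derivative is
  d(omega) = sum_{i < j} (∂f_j/∂x_i - ∂f_i/∂x_j) dx_i ∧ dx_j.
  coefficient of dx ∧ dy: ∂f_2/∂x - ∂f_1/∂y = ∂(-2*x)/∂x - ∂(3 - y^2)/∂y = 2*y - 2
Assembling: d(omega) = (2*y - 2) dx ∧ dy.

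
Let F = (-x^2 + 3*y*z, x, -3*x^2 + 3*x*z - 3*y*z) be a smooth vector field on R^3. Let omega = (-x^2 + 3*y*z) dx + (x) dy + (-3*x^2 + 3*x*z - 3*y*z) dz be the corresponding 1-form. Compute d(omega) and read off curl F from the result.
d(omega) = (-3*z) dy ∧ dz + (6*x + 3*y - 3*z) dz ∧ dx + (1 - 3*z) dx ∧ dy; curl F = (-3*z, 6*x + 3*y - 3*z, 1 - 3*z)

d omega = sum_{i<j} (∂f_j/∂x_i - ∂f_i/∂x_j) dx_i ∧ dx_j. Under the identification (dy ∧ dz, dz ∧ dx, dx ∧ dy) ↔ (e_x, e_y, e_z), the coefficients are exactly the components of curl F. Compute:
  ∂R/∂y - ∂Q/∂z = (-3*z) - (0) = -3*z
  ∂P/∂z - ∂R/∂x = (3*y) - (-6*x + 3*z) = 6*x + 3*y - 3*z
  ∂Q/∂x - ∂P/∂y = (1) - (3*z) = 1 - 3*z.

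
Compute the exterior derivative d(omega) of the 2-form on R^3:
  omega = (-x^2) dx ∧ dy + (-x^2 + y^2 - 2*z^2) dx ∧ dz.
d(omega) = (-2*y) dx ∧ dy ∧ dz

For a 2-form omega = sum_{i<j} g_{ij} dx_i ∧ dx_j, the exterior derivative is
  d(omega) = sum_{i<j} d(g_{ij}) ∧ dx_i ∧ dx_j = sum_{i<j, k} (∂g_{ij}/∂x_k) dx_k ∧ dx_i ∧ dx_j.
Expand each term, using dx_k ∧ dx_i ∧ dx_j = sgn(permutation) dx_{(a)} ∧ dx_{(b)} ∧ dx_{(c)} with (a < b < c) sorted:
  d(-x^2 + y^2 - 2*z^2) includes (∂/∂y)(-x^2 + y^2 - 2*z^2) dy = (2*y) dy, which multiplied by dx ∧ dz gives (-2*y) dx ∧ dy ∧ dz
Collecting like 3-forms: d(omega) = (-2*y) dx ∧ dy ∧ dz.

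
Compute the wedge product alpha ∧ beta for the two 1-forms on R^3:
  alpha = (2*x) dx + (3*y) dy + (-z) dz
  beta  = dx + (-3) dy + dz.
alpha ∧ beta = (-6*x - 3*y) dx ∧ dy + (2*x + z) dx ∧ dz + (3*y - 3*z) dy ∧ dz

Distribute the wedge, using dx_i ∧ dx_j = -dx_j ∧ dx_i and dx_i ∧ dx_i = 0. For each pair (i, j) with i < j, the coefficient of dx_i ∧ dx_j in alpha ∧ beta is (alpha_i * beta_j - alpha_j * beta_i). Collecting: alpha ∧ beta = (-6*x - 3*y) dx ∧ dy + (2*x + z) dx ∧ dz + (3*y - 3*z) dy ∧ dz.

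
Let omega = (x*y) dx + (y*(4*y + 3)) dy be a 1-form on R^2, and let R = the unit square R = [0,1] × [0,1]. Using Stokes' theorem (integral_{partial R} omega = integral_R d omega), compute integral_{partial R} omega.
integral_(partial R) omega = -1/2

Stokes: integral_partial_R omega = integral_R d omega with d omega = (∂Q/∂x - ∂P/∂y) dx ∧ dy.
  ∂Q/∂x = 0
  ∂P/∂y = x
  integrand = ∂Q/∂x - ∂P/∂y = -x.
Integrating over R: integral_0^1 integral_0^1 (-x) dx dy = -1/2.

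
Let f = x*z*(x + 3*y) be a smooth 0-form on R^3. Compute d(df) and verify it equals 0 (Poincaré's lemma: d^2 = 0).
d(df) = 0

Step 1: df = sum_i (∂f/∂x_i) dx_i = (z*(2*x + 3*y)) dx + (3*x*z) dy + (x*(x + 3*y)) dz.
Step 2: Apply d again. Using the 1-form formula, the coefficient of dx ∧ dy in d(df) is ∂^2 f/∂x ∂y - ∂^2 f/∂y ∂x = (3*z) - (3*z) = 0 (equality of mixed partials for smooth f).
Similarly for dx ∧ dz and dy ∧ dz — all coefficients vanish. So d(df) = 0.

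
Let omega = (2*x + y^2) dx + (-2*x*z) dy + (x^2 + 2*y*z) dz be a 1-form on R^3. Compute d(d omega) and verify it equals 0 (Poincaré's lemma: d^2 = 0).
d(d omega) = 0

Step 1: d omega = sum_{i<j} (∂f_j/∂x_i - ∂f_i/∂x_j) dx_i ∧ dx_j:
  coeff of dx ∧ dy: -2*y - 2*z
  coeff of dx ∧ dz: 2*x
  coeff of dy ∧ dz: 2*x + 2*z
Step 2: Apply d again to each 2-form coefficient. The only possible 3-form in R^3 is dx ∧ dy ∧ dz, with coefficient
  ∂(coeff of dy∧dz)/∂x - ∂(coeff of dx∧dz)/∂y + ∂(coeff of dx∧dy)/∂z
  = ∂/∂x (2*x + 2*z) - ∂/∂y (2*x) + ∂/∂z (-2*y - 2*z).
Each of these terms simplifies to sums of mixed partials that cancel in pairs. The result is 0 (by equality of mixed partials for smooth functions — Schwarz / Clairaut).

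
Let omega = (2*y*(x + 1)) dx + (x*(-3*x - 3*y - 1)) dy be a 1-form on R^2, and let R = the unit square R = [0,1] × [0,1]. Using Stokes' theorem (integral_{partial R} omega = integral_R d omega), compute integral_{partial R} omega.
integral_(partial R) omega = -17/2

Stokes: integral_partial_R omega = integral_R d omega with d omega = (∂Q/∂x - ∂P/∂y) dx ∧ dy.
  ∂Q/∂x = -6*x - 3*y - 1
  ∂P/∂y = 2*x + 2
  integrand = ∂Q/∂x - ∂P/∂y = -8*x - 3*y - 3.
Integrating over R: integral_0^1 integral_0^1 (-8*x - 3*y - 3) dx dy = -17/2.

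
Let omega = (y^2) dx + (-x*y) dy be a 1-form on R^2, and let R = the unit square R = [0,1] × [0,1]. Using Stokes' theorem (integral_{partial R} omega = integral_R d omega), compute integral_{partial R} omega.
integral_(partial R) omega = -3/2

Stokes: integral_partial_R omega = integral_R d omega with d omega = (∂Q/∂x - ∂P/∂y) dx ∧ dy.
  ∂Q/∂x = -y
  ∂P/∂y = 2*y
  integrand = ∂Q/∂x - ∂P/∂y = -3*y.
Integrating over R: integral_0^1 integral_0^1 (-3*y) dx dy = -3/2.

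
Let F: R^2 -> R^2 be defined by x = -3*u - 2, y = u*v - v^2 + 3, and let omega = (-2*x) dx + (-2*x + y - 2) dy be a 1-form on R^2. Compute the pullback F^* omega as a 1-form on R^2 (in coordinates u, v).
F^* omega = (u*v^2 + 6*u*v - 18*u - v^3 + 5*v - 12) du + (u^2*v + 6*u^2 - 3*u*v^2 - 12*u*v + 5*u + 2*v^3 - 10*v) dv

Using F^*(f dg) = (f ∘ F) d(g ∘ F), substitute each coordinate x_i by F_i(u, v) in f_i, and replace dx_i by d F_i = (∂F_i/∂u) du + (∂F_i/∂v) dv.
  For the x component: f_1(F) = 6*u + 4; d F_1 = (-3) du + (0) dv
  For the y component: f_2(F) = u*v + 6*u - v^2 + 5; d F_2 = (v) du + (u - 2*v) dv
Combining and collecting du, dv coefficients:
  coeff of du: u*v^2 + 6*u*v - 18*u - v^3 + 5*v - 12
  coeff of dv: u^2*v + 6*u^2 - 3*u*v^2 - 12*u*v + 5*u + 2*v^3 - 10*v
F^* omega = (u*v^2 + 6*u*v - 18*u - v^3 + 5*v - 12) du + (u^2*v + 6*u^2 - 3*u*v^2 - 12*u*v + 5*u + 2*v^3 - 10*v) dv.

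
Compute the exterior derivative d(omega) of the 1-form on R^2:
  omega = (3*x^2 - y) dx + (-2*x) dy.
d(omega) = (-1) dx ∧ dy

For a 1-form omega = sum_i f_i dx_i, the exterior derivative is
  d(omega) = sum_{i < j} (∂f_j/∂x_i - ∂f_i/∂x_j) dx_i ∧ dx_j.
  coefficient of dx ∧ dy: ∂f_2/∂x - ∂f_1/∂y = ∂(-2*x)/∂x - ∂(3*x^2 - y)/∂y = -1
Assembling: d(omega) = (-1) dx ∧ dy.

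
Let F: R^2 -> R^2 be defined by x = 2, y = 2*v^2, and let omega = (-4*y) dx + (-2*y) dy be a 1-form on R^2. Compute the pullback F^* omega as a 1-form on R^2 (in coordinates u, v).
F^* omega = (-16*v^3) dv

Using F^*(f dg) = (f ∘ F) d(g ∘ F), substitute each coordinate x_i by F_i(u, v) in f_i, and replace dx_i by d F_i = (∂F_i/∂u) du + (∂F_i/∂v) dv.
  For the x component: f_1(F) = -8*v^2; d F_1 = (0) du + (0) dv
  For the y component: f_2(F) = -4*v^2; d F_2 = (0) du + (4*v) dv
Combining and collecting du, dv coefficients:
  coeff of du: 0
  coeff of dv: -16*v^3
F^* omega = (-16*v^3) dv.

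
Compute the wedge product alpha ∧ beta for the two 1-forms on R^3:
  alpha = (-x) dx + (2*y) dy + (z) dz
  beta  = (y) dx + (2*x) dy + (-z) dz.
alpha ∧ beta = (-2*x^2 - 2*y^2) dx ∧ dy + (z*(x - y)) dx ∧ dz + (-2*z*(x + y)) dy ∧ dz

Distribute the wedge, using dx_i ∧ dx_j = -dx_j ∧ dx_i and dx_i ∧ dx_i = 0. For each pair (i, j) with i < j, the coefficient of dx_i ∧ dx_j in alpha ∧ beta is (alpha_i * beta_j - alpha_j * beta_i). Collecting: alpha ∧ beta = (-2*x^2 - 2*y^2) dx ∧ dy + (z*(x - y)) dx ∧ dz + (-2*z*(x + y)) dy ∧ dz.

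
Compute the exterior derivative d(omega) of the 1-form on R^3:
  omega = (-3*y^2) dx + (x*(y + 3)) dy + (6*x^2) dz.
d(omega) = (7*y + 3) dx ∧ dy + (12*x) dx ∧ dz

For a 1-form omega = sum_i f_i dx_i, the exterior derivative is
  d(omega) = sum_{i < j} (∂f_j/∂x_i - ∂f_i/∂x_j) dx_i ∧ dx_j.
  coefficient of dx ∧ dy: ∂f_2/∂x - ∂f_1/∂y = ∂(x*(y + 3))/∂x - ∂(-3*y^2)/∂y = 7*y + 3
  coefficient of dx ∧ dz: ∂f_3/∂x - ∂f_1/∂z = ∂(6*x^2)/∂x - ∂(-3*y^2)/∂z = 12*x
Assembling: d(omega) = (7*y + 3) dx ∧ dy + (12*x) dx ∧ dz.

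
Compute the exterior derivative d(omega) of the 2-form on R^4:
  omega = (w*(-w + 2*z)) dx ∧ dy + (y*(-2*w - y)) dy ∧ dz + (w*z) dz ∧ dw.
d(omega) = (2*w) dx ∧ dy ∧ dz + (-2*w + 2*z) dx ∧ dy ∧ dw + (-2*y) dy ∧ dz ∧ dw

For a 2-form omega = sum_{i<j} g_{ij} dx_i ∧ dx_j, the exterior derivative is
  d(omega) = sum_{i<j} d(g_{ij}) ∧ dx_i ∧ dx_j = sum_{i<j, k} (∂g_{ij}/∂x_k) dx_k ∧ dx_i ∧ dx_j.
Expand each term, using dx_k ∧ dx_i ∧ dx_j = sgn(permutation) dx_{(a)} ∧ dx_{(b)} ∧ dx_{(c)} with (a < b < c) sorted:
  d(w*(-w + 2*z)) includes (∂/∂z)(w*(-w + 2*z)) dz = (2*w) dz, which multiplied by dx ∧ dy gives (2*w) dx ∧ dy ∧ dz
  d(w*(-w + 2*z)) includes (∂/∂w)(w*(-w + 2*z)) dw = (-2*w + 2*z) dw, which multiplied by dx ∧ dy gives (-2*w + 2*z) dx ∧ dy ∧ dw
  d(y*(-2*w - y)) includes (∂/∂w)(y*(-2*w - y)) dw = (-2*y) dw, which multiplied by dy ∧ dz gives (-2*y) dy ∧ dz ∧ dw
Collecting like 3-forms: d(omega) = (2*w) dx ∧ dy ∧ dz + (-2*w + 2*z) dx ∧ dy ∧ dw + (-2*y) dy ∧ dz ∧ dw.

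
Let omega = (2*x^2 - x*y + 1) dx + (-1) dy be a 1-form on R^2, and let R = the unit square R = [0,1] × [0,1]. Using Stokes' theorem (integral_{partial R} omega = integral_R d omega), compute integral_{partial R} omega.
integral_(partial R) omega = 1/2

Stokes: integral_partial_R omega = integral_R d omega with d omega = (∂Q/∂x - ∂P/∂y) dx ∧ dy.
  ∂Q/∂x = 0
  ∂P/∂y = -x
  integrand = ∂Q/∂x - ∂P/∂y = x.
Integrating over R: integral_0^1 integral_0^1 (x) dx dy = 1/2.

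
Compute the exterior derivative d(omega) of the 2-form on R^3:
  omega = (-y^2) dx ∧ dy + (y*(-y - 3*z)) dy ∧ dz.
d(omega) = 0

For a 2-form omega = sum_{i<j} g_{ij} dx_i ∧ dx_j, the exterior derivative is
  d(omega) = sum_{i<j} d(g_{ij}) ∧ dx_i ∧ dx_j = sum_{i<j, k} (∂g_{ij}/∂x_k) dx_k ∧ dx_i ∧ dx_j.
Expand each term, using dx_k ∧ dx_i ∧ dx_j = sgn(permutation) dx_{(a)} ∧ dx_{(b)} ∧ dx_{(c)} with (a < b < c) sorted:

Collecting like 3-forms: d(omega) = 0.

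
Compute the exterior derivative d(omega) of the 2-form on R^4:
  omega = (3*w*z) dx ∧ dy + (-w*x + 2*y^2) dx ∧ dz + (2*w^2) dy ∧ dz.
d(omega) = (3*w - 4*y) dx ∧ dy ∧ dz + (3*z) dx ∧ dy ∧ dw + (-x) dx ∧ dz ∧ dw + (4*w) dy ∧ dz ∧ dw

For a 2-form omega = sum_{i<j} g_{ij} dx_i ∧ dx_j, the exterior derivative is
  d(omega) = sum_{i<j} d(g_{ij}) ∧ dx_i ∧ dx_j = sum_{i<j, k} (∂g_{ij}/∂x_k) dx_k ∧ dx_i ∧ dx_j.
Expand each term, using dx_k ∧ dx_i ∧ dx_j = sgn(permutation) dx_{(a)} ∧ dx_{(b)} ∧ dx_{(c)} with (a < b < c) sorted:
  d(3*w*z) includes (∂/∂z)(3*w*z) dz = (3*w) dz, which multiplied by dx ∧ dy gives (3*w) dx ∧ dy ∧ dz
  d(3*w*z) includes (∂/∂w)(3*w*z) dw = (3*z) dw, which multiplied by dx ∧ dy gives (3*z) dx ∧ dy ∧ dw
  d(-w*x + 2*y^2) includes (∂/∂y)(-w*x + 2*y^2) dy = (4*y) dy, which multiplied by dx ∧ dz gives (-4*y) dx ∧ dy ∧ dz
  d(-w*x + 2*y^2) includes (∂/∂w)(-w*x + 2*y^2) dw = (-x) dw, which multiplied by dx ∧ dz gives (-x) dx ∧ dz ∧ dw
  d(2*w^2) includes (∂/∂w)(2*w^2) dw = (4*w) dw, which multiplied by dy ∧ dz gives (4*w) dy ∧ dz ∧ dw
Collecting like 3-forms: d(omega) = (3*w - 4*y) dx ∧ dy ∧ dz + (3*z) dx ∧ dy ∧ dw + (-x) dx ∧ dz ∧ dw + (4*w) dy ∧ dz ∧ dw.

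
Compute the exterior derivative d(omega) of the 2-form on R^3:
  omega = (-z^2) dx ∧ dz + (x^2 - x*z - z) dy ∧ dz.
d(omega) = (2*x - z) dx ∧ dy ∧ dz

For a 2-form omega = sum_{i<j} g_{ij} dx_i ∧ dx_j, the exterior derivative is
  d(omega) = sum_{i<j} d(g_{ij}) ∧ dx_i ∧ dx_j = sum_{i<j, k} (∂g_{ij}/∂x_k) dx_k ∧ dx_i ∧ dx_j.
Expand each term, using dx_k ∧ dx_i ∧ dx_j = sgn(permutation) dx_{(a)} ∧ dx_{(b)} ∧ dx_{(c)} with (a < b < c) sorted:
  d(x^2 - x*z - z) includes (∂/∂x)(x^2 - x*z - z) dx = (2*x - z) dx, which multiplied by dy ∧ dz gives (2*x - z) dx ∧ dy ∧ dz
Collecting like 3-forms: d(omega) = (2*x - z) dx ∧ dy ∧ dz.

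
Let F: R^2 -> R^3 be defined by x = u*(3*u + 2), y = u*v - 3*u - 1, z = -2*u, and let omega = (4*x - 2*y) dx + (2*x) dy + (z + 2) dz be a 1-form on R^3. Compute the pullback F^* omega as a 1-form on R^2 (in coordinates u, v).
F^* omega = (2*u*(36*u^2 - 3*u*v + 45*u + 16)) du + (u^2*(6*u + 4)) dv

Using F^*(f dg) = (f ∘ F) d(g ∘ F), substitute each coordinate x_i by F_i(u, v) in f_i, and replace dx_i by d F_i = (∂F_i/∂u) du + (∂F_i/∂v) dv.
  For the x component: f_1(F) = 12*u^2 - 2*u*v + 14*u + 2; d F_1 = (6*u + 2) du + (0) dv
  For the y component: f_2(F) = 2*u*(3*u + 2); d F_2 = (v - 3) du + (u) dv
  For the z component: f_3(F) = 2 - 2*u; d F_3 = (-2) du + (0) dv
Combining and collecting du, dv coefficients:
  coeff of du: 2*u*(36*u^2 - 3*u*v + 45*u + 16)
  coeff of dv: u^2*(6*u + 4)
F^* omega = (2*u*(36*u^2 - 3*u*v + 45*u + 16)) du + (u^2*(6*u + 4)) dv.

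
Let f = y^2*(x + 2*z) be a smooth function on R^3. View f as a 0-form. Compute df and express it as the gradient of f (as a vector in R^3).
df = (y^2) dx + (2*y*(x + 2*z)) dy + (2*y^2) dz; grad f = (y^2, 2*y*(x + 2*z), 2*y^2)

For a 0-form f, d f = (∂f/∂x) dx + (∂f/∂y) dy + (∂f/∂z) dz. The components of the vector representation are exactly the entries of grad f in Cartesian coordinates:
  ∂f/∂x = y^2
  ∂f/∂y = 2*y*(x + 2*z)
  ∂f/∂z = 2*y^2.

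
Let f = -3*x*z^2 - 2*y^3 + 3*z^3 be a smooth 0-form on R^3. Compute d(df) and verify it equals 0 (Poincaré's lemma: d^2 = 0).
d(df) = 0

Step 1: df = sum_i (∂f/∂x_i) dx_i = (-3*z^2) dx + (-6*y^2) dy + (3*z*(-2*x + 3*z)) dz.
Step 2: Apply d again. Using the 1-form formula, the coefficient of dx ∧ dy in d(df) is ∂^2 f/∂x ∂y - ∂^2 f/∂y ∂x = (0) - (0) = 0 (equality of mixed partials for smooth f).
Similarly for dx ∧ dz and dy ∧ dz — all coefficients vanish. So d(df) = 0.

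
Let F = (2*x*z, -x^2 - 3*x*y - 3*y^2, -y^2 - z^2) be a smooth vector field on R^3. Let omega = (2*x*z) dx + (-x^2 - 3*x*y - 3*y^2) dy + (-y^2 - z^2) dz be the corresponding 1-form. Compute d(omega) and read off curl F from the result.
d(omega) = (-2*y) dy ∧ dz + (2*x) dz ∧ dx + (-2*x - 3*y) dx ∧ dy; curl F = (-2*y, 2*x, -2*x - 3*y)

d omega = sum_{i<j} (∂f_j/∂x_i - ∂f_i/∂x_j) dx_i ∧ dx_j. Under the identification (dy ∧ dz, dz ∧ dx, dx ∧ dy) ↔ (e_x, e_y, e_z), the coefficients are exactly the components of curl F. Compute:
  ∂R/∂y - ∂Q/∂z = (-2*y) - (0) = -2*y
  ∂P/∂z - ∂R/∂x = (2*x) - (0) = 2*x
  ∂Q/∂x - ∂P/∂y = (-2*x - 3*y) - (0) = -2*x - 3*y.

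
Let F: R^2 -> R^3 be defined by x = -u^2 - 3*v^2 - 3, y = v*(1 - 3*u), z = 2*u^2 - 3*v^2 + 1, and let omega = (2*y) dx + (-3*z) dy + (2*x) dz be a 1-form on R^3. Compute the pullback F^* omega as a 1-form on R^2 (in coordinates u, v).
F^* omega = (-8*u^3 + 30*u^2*v - 24*u*v^2 - 4*u*v - 24*u - 27*v^3 + 9*v) du + (18*u^3 + 12*u^2*v - 6*u^2 + 9*u*v^2 + 9*u + 36*v^3 - 3*v^2 + 36*v - 3) dv

Using F^*(f dg) = (f ∘ F) d(g ∘ F), substitute each coordinate x_i by F_i(u, v) in f_i, and replace dx_i by d F_i = (∂F_i/∂u) du + (∂F_i/∂v) dv.
  For the x component: f_1(F) = 2*v*(1 - 3*u); d F_1 = (-2*u) du + (-6*v) dv
  For the y component: f_2(F) = -6*u^2 + 9*v^2 - 3; d F_2 = (-3*v) du + (1 - 3*u) dv
  For the z component: f_3(F) = -2*u^2 - 6*v^2 - 6; d F_3 = (4*u) du + (-6*v) dv
Combining and collecting du, dv coefficients:
  coeff of du: -8*u^3 + 30*u^2*v - 24*u*v^2 - 4*u*v - 24*u - 27*v^3 + 9*v
  coeff of dv: 18*u^3 + 12*u^2*v - 6*u^2 + 9*u*v^2 + 9*u + 36*v^3 - 3*v^2 + 36*v - 3
F^* omega = (-8*u^3 + 30*u^2*v - 24*u*v^2 - 4*u*v - 24*u - 27*v^3 + 9*v) du + (18*u^3 + 12*u^2*v - 6*u^2 + 9*u*v^2 + 9*u + 36*v^3 - 3*v^2 + 36*v - 3) dv.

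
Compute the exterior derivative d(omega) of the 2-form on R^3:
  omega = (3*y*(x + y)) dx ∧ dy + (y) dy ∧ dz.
d(omega) = 0

For a 2-form omega = sum_{i<j} g_{ij} dx_i ∧ dx_j, the exterior derivative is
  d(omega) = sum_{i<j} d(g_{ij}) ∧ dx_i ∧ dx_j = sum_{i<j, k} (∂g_{ij}/∂x_k) dx_k ∧ dx_i ∧ dx_j.
Expand each term, using dx_k ∧ dx_i ∧ dx_j = sgn(permutation) dx_{(a)} ∧ dx_{(b)} ∧ dx_{(c)} with (a < b < c) sorted:

Collecting like 3-forms: d(omega) = 0.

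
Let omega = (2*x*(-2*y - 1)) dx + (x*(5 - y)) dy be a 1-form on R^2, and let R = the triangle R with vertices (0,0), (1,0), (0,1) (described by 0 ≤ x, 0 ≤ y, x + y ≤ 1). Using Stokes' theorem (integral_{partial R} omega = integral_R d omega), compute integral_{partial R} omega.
integral_(partial R) omega = 3

Stokes: integral_partial_R omega = integral_R d omega with d omega = (∂Q/∂x - ∂P/∂y) dx ∧ dy.
  ∂Q/∂x = 5 - y
  ∂P/∂y = -4*x
  integrand = ∂Q/∂x - ∂P/∂y = 4*x - y + 5.
Integrating over R: integral_0^1 integral_0^{1-x} (4*x - y + 5) dy dx = 3.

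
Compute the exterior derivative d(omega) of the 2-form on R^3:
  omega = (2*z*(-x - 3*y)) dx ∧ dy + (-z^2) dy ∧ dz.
d(omega) = (-2*x - 6*y) dx ∧ dy ∧ dz

For a 2-form omega = sum_{i<j} g_{ij} dx_i ∧ dx_j, the exterior derivative is
  d(omega) = sum_{i<j} d(g_{ij}) ∧ dx_i ∧ dx_j = sum_{i<j, k} (∂g_{ij}/∂x_k) dx_k ∧ dx_i ∧ dx_j.
Expand each term, using dx_k ∧ dx_i ∧ dx_j = sgn(permutation) dx_{(a)} ∧ dx_{(b)} ∧ dx_{(c)} with (a < b < c) sorted:
  d(2*z*(-x - 3*y)) includes (∂/∂z)(2*z*(-x - 3*y)) dz = (-2*x - 6*y) dz, which multiplied by dx ∧ dy gives (-2*x - 6*y) dx ∧ dy ∧ dz
Collecting like 3-forms: d(omega) = (-2*x - 6*y) dx ∧ dy ∧ dz.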